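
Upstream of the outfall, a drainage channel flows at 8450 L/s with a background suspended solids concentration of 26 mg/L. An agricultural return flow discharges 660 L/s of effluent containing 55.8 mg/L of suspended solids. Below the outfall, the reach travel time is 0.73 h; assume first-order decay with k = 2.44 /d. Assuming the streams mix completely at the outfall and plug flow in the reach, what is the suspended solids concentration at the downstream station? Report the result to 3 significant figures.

26.1 mg/L

After mixing, C = (8450·26.00 + 660.0·55.80) / 9110 = 256500/9110 = 28.16 mg/L.
After decay, C = 28.16 × e^(−kt) = 28.16 × 0.9285 = 26.14 mg/L.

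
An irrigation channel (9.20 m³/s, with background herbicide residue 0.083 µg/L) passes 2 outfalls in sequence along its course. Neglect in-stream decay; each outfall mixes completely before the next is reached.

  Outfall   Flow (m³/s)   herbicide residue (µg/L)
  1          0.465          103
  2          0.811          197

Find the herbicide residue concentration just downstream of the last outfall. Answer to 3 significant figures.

Below outfall 1: Q → 9.665 m³/s, C = (9.200·0.08300 + 0.4650·103.0)/9.665 = 5.035 µg/L.
Below outfall 2: Q → 10.48 m³/s, C = (9.665·5.035 + 0.8110·197.0)/10.48 = 19.90 µg/L.

19.9 µg/L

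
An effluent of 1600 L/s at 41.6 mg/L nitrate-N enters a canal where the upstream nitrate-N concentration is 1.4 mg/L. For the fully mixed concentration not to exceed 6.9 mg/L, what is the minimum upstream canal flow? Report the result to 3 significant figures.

Set C_mix = 6.9: (Q·1.400 + 1600·41.60) / (Q + 1600) = 6.9
→ Q = 1600·(41.60 − 6.9)/(6.9 − 1.400) = 10090 L/s.

10100 L/s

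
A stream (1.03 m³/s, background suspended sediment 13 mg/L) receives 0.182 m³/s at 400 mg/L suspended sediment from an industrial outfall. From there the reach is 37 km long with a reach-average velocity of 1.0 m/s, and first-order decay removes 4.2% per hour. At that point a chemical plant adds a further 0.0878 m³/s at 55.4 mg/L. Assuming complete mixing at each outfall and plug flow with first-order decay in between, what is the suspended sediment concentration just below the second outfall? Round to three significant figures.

Flow-weighted average: C = (1.030·13.00 + 0.1820·400.0) / 1.212 = 86.19/1.212 = 71.11 mg/L; combined flow 1.212 m³/s.
Travel time t = 37·1000 / 1.0 = 37000 s = 10.28 h.
4.2%/h lost → k = −ln(1 − 0.042) = 0.04291 h⁻¹.
After decay, C = 71.11 × e^(−kt) = 71.11 × 0.6434 = 45.75 mg/L.
Second outfall: C = (1.212·45.75 + 0.08780·55.40)/1.300 = 46.41 mg/L.

46.4 mg/L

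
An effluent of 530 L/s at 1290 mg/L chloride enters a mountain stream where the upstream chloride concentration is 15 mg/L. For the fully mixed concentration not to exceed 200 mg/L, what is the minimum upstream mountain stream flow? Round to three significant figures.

3120 L/s

Set C_mix = 200: (Q·15.00 + 530.0·1290) / (Q + 530.0) = 200
→ Q = 530.0·(1290 − 200)/(200 − 15.00) = 3123 L/s.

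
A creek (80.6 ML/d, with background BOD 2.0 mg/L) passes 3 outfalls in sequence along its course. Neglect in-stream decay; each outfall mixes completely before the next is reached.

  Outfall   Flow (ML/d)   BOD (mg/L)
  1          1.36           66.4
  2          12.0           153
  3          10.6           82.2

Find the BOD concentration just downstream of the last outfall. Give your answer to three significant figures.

28.3 mg/L

Below outfall 1: Q → 81.96 ML/d, C = (80.60·2.000 + 1.360·66.40)/81.96 = 3.069 mg/L.
Below outfall 2: Q → 93.96 ML/d, C = (81.96·3.069 + 12.00·153.0)/93.96 = 22.22 mg/L.
Below outfall 3: Q → 104.6 ML/d, C = (93.96·22.22 + 10.60·82.20)/104.6 = 28.30 mg/L.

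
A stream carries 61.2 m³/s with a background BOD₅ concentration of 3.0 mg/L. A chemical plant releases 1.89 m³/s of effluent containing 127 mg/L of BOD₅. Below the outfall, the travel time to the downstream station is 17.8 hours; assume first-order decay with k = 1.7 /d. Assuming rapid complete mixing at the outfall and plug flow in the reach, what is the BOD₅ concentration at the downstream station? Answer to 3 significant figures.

Mixed concentration C = ΣQC/ΣQ = (61.20·3.000 + 1.890·127.0) / 63.09 = 423.6/63.09 = 6.715 mg/L.
Decay over the reach: 6.715·exp(−kt) = 6.715·0.2834 = 1.903 mg/L.

1.90 mg/L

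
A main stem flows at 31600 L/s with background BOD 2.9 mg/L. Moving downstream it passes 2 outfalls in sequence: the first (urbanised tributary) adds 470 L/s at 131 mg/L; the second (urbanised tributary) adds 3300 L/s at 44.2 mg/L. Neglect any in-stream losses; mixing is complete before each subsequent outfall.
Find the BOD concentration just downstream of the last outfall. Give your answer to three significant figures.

Below outfall 1: Q → 32070 L/s, C = (31600·2.900 + 470.0·131.0)/32070 = 4.777 mg/L.
Below outfall 2: Q → 35370 L/s, C = (32070·4.777 + 3300·44.20)/35370 = 8.455 mg/L.

8.46 mg/L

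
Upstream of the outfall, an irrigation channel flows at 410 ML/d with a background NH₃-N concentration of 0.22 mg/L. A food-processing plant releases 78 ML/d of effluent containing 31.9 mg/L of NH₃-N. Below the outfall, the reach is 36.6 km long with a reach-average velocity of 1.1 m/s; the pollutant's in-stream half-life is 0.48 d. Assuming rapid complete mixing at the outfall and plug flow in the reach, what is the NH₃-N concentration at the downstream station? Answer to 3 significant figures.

Mass balance: C = (410.0·0.2200 + 78.00·31.90) / 488.0 = 2578/488.0 = 5.284 mg/L.
Travel time t = 36.6·1000 / 1.1 = 33270 s = 9.242 h.
Half-life 0.48 d → k = ln 2 / 0.48 = 1.444 d⁻¹.
After decay, C = 5.284 × e^(−kt) = 5.284 × 0.5734 = 3.030 mg/L.

3.03 mg/L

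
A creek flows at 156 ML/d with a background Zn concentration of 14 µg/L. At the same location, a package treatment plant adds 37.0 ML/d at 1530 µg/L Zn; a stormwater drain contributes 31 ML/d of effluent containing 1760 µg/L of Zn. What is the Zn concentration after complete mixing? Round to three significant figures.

506 µg/L

Mass balance: C = (156.0·14.00 + 37.00·1530 + 31.00·1760) / 224.0 = 113400/224.0 = 506.0 µg/L.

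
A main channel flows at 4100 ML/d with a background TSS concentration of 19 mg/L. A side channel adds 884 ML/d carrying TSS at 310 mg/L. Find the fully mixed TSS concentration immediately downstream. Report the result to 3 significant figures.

70.6 mg/L

Mixed concentration C = ΣQC/ΣQ = (4100·19.00 + 884.0·310.0) / 4984 = 351900/4984 = 70.61 mg/L.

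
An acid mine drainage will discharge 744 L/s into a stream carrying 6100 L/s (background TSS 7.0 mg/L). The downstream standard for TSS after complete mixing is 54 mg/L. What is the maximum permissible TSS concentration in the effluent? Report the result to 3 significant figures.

439 mg/L

At the limit, (Qr·Cr + Qe·Cₑ)/(Qr + Qe) = 54:
Cₑ = (6844·54 − 6100·7.000) / 744.0 = 439.3 mg/L.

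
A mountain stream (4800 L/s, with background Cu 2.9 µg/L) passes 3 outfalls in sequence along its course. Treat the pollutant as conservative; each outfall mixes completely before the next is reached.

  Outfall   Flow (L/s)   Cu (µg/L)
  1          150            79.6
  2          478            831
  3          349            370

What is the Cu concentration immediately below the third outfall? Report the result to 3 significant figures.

Below outfall 1: Q → 4950 L/s, C = (4800·2.900 + 150.0·79.60)/4950 = 5.224 µg/L.
Below outfall 2: Q → 5428 L/s, C = (4950·5.224 + 478.0·831.0)/5428 = 77.94 µg/L.
Below outfall 3: Q → 5777 L/s, C = (5428·77.94 + 349.0·370.0)/5777 = 95.59 µg/L.

95.6 µg/L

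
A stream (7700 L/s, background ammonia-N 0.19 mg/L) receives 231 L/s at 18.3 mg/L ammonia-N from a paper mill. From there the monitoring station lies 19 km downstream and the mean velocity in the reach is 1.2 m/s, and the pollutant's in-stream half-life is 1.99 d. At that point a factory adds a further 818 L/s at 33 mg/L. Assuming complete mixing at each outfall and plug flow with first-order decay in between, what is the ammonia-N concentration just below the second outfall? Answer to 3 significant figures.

3.70 mg/L

Mass balance: C = (7700·0.1900 + 231.0·18.30) / 7931 = 5690/7931 = 0.7175 mg/L; combined flow 7931 L/s.
Travel time t = 19·1000 / 1.2 = 15830 s = 4.398 h.
Half-life 1.99 d → k = ln 2 / 1.99 = 0.3483 d⁻¹.
Applying C = C₀e^(−kt): 0.7175 × 0.9382 = 0.6731 mg/L.
At the second outfall, C = (7931·0.6731 + 818.0·33.00) / (7931 + 818.0) = 3.696 mg/L.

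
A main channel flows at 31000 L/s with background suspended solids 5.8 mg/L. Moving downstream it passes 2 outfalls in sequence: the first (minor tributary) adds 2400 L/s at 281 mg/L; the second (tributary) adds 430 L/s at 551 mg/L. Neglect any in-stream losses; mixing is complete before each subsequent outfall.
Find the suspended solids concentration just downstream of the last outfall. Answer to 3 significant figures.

32.3 mg/L

After outfall 1: Q = 31000 + 2400 = 33400 L/s; C = (31000·5.800 + 2400·281.0)/33400 = 25.57 mg/L.
After outfall 2: Q = 33400 + 430.0 = 33830 L/s; C = (33400·25.57 + 430.0·551.0)/33830 = 32.25 mg/L.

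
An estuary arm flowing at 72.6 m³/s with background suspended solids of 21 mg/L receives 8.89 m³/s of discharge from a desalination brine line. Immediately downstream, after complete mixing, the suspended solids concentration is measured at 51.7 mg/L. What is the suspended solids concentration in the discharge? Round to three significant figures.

302 mg/L

Mass balance: 72.60·21.00 + 8.890·Cₑ = 81.49·51.70
→ Cₑ = (81.49·51.70 − 72.60·21.00) / 8.890 = 302.4 mg/L.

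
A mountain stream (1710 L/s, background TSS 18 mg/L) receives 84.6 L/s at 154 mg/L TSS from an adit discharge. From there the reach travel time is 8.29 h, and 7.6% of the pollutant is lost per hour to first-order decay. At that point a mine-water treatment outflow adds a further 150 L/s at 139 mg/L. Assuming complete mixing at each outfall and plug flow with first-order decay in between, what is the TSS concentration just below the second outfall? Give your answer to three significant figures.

Conservation of mass: C = (1710·18.00 + 84.60·154.0) / 1795 = 43810/1795 = 24.41 mg/L; combined flow 1795 L/s.
7.6%/h lost → k = −ln(1 − 0.076) = 0.07904 h⁻¹.
Decay over the reach: 24.41·exp(−kt) = 24.41·0.5193 = 12.68 mg/L.
Second outfall: C = (1795·12.68 + 150.0·139.0)/1945 = 22.42 mg/L.

22.4 mg/L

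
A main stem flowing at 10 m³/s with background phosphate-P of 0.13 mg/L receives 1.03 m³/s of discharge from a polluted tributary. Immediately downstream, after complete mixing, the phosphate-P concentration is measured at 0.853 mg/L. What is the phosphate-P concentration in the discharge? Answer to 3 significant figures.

7.87 mg/L

Mass balance: 10.00·0.1300 + 1.030·Cₑ = 11.03·0.8530
→ Cₑ = (11.03·0.8530 − 10.00·0.1300) / 1.030 = 7.872 mg/L.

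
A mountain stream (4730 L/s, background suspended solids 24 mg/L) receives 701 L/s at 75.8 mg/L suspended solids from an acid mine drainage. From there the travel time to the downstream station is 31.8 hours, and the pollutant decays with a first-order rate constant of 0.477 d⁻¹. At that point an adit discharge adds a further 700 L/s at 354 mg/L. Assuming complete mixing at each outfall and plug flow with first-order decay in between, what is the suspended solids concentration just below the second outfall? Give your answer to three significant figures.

Mixed concentration C = ΣQC/ΣQ = (4730·24.00 + 701.0·75.80) / 5431 = 166700/5431 = 30.69 mg/L; combined flow 5431 L/s.
First-order decay: C = 30.69·exp(−k·t) = 30.69·0.5315 = 16.31 mg/L.
Second outfall: C = (5431·16.31 + 700.0·354.0)/6131 = 54.87 mg/L.

54.9 mg/L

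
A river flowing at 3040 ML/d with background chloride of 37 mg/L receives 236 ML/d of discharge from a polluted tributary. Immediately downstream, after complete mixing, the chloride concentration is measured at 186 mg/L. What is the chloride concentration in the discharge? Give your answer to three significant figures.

Mass balance: 3040·37.00 + 236.0·Cₑ = 3276·186.0
→ Cₑ = (3276·186.0 − 3040·37.00) / 236.0 = 2105 mg/L.

2110 mg/L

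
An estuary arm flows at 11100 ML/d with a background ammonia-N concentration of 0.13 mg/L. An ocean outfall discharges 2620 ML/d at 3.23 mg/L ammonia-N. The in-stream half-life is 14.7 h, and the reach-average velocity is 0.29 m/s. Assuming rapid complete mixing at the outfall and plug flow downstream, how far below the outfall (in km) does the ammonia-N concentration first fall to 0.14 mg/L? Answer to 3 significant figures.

36.3 km

Mixed concentration C = ΣQC/ΣQ = (11100·0.1300 + 2620·3.230) / 13720 = 9906/13720 = 0.7220 mg/L.
Half-life 14.7 h → k = ln 2 / 14.7 = 0.04715 h⁻¹ = 1.132 d⁻¹.
Set 0.7220·exp(−k·t) = 0.14 → t = ln(0.7220/0.14)/k = 125200 s = 34.79 h.
Distance = v·t = 0.29·125200 = 36320 m = 36.32 km.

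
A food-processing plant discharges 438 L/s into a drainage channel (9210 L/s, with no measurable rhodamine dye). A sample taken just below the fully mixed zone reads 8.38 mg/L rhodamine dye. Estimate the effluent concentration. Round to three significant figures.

Mass balance: 9210·0 + 438.0·Cₑ = 9648·8.380
→ Cₑ = (9648·8.380 − 9210·0) / 438.0 = 184.6 mg/L.

185 mg/L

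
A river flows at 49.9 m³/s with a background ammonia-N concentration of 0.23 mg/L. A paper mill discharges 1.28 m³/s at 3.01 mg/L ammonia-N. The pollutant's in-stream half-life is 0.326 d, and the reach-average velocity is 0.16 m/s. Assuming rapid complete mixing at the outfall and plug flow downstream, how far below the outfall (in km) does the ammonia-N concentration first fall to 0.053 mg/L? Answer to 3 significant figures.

After mixing, C = (49.90·0.2300 + 1.280·3.010) / 51.18 = 15.33/51.18 = 0.2995 mg/L.
Half-life 0.326 d → k = ln 2 / 0.326 = 2.126 d⁻¹.
Set 0.2995·exp(−k·t) = 0.053 → t = ln(0.2995/0.053)/k = 70380 s = 19.55 h.
Distance = v·t = 0.16·70380 = 11260 m = 11.26 km.

11.3 km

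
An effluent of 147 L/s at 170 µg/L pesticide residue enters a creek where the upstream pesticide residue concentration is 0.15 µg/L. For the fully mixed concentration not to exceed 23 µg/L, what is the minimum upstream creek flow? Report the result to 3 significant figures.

946 L/s

Set C_mix = 23: (Q·0.1500 + 147.0·170.0) / (Q + 147.0) = 23
→ Q = 147.0·(170.0 − 23)/(23 − 0.1500) = 945.7 L/s.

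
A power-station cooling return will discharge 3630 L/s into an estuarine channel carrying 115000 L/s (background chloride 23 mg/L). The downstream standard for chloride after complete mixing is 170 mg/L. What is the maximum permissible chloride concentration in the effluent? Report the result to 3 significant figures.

4830 mg/L

At the limit, (Qr·Cr + Qe·Cₑ)/(Qr + Qe) = 170:
Cₑ = (118600·170 − 115000·23.00) / 3630 = 4827 mg/L.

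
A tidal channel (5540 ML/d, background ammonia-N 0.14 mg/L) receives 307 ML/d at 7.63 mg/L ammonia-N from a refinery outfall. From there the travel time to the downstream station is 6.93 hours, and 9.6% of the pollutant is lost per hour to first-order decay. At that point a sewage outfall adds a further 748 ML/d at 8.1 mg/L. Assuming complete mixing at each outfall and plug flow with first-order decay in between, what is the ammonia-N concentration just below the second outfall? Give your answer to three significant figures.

1.15 mg/L

Flow-weighted average: C = (5540·0.1400 + 307.0·7.630) / 5847 = 3118/5847 = 0.5333 mg/L; combined flow 5847 ML/d.
9.6%/h lost → k = −ln(1 − 0.096) = 0.1009 h⁻¹.
Applying C = C₀e^(−kt): 0.5333 × 0.4969 = 0.2650 mg/L.
At the second outfall, C = (5847·0.2650 + 748.0·8.100) / (5847 + 748.0) = 1.154 mg/L.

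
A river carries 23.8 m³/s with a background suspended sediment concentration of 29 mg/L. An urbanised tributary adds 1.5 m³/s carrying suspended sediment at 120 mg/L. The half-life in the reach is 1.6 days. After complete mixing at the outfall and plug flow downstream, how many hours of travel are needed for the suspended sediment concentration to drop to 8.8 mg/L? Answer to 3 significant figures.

Flow-weighted average: C = (23.80·29.00 + 1.500·120.0) / 25.30 = 870.2/25.30 = 34.40 mg/L.
Half-life 1.6 d → k = ln 2 / 1.6 = 0.4332 d⁻¹.
34.40·exp(−k·t) = 8.8 → t = ln(34.40/8.8)/k = 271900 s = 75.52 h.

75.5 h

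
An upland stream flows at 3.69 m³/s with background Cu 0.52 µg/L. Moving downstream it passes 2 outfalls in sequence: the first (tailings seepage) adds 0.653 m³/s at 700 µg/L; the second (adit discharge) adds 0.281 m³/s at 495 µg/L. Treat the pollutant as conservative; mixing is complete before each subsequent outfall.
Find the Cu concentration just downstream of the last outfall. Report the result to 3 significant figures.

Outfall 1: combined Q = 4.343 m³/s; C = (3.690·0.5200 + 0.6530·700.0)/4.343 = 105.7 µg/L.
Outfall 2: combined Q = 4.624 m³/s; C = (4.343·105.7 + 0.2810·495.0)/4.624 = 129.3 µg/L.

129 µg/L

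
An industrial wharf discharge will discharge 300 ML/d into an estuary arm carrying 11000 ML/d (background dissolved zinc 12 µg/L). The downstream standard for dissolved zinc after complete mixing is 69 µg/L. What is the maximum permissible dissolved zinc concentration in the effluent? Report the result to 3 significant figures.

At the limit, (Qr·Cr + Qe·Cₑ)/(Qr + Qe) = 69:
Cₑ = (11300·69 − 11000·12.00) / 300.0 = 2159 µg/L.

2160 µg/L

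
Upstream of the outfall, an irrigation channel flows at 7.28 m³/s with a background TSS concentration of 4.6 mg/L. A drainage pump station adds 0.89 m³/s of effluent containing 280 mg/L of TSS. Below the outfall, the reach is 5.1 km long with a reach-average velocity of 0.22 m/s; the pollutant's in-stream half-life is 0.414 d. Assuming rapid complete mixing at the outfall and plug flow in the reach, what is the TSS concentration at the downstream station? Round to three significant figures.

After mixing, C = (7.280·4.600 + 0.8900·280.0) / 8.170 = 282.7/8.170 = 34.60 mg/L.
Travel time t = 5.1·1000 / 0.22 = 23180 s = 6.439 h.
Half-life 0.414 d → k = ln 2 / 0.414 = 1.674 d⁻¹.
Applying C = C₀e^(−kt): 34.60 × 0.6381 = 22.08 mg/L.

22.1 mg/L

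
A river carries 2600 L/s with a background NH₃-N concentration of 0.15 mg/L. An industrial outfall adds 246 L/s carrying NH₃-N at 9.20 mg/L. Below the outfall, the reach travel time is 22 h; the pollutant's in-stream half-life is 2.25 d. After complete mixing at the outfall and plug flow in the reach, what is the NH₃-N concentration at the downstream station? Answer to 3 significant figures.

0.703 mg/L

Mixed concentration C = ΣQC/ΣQ = (2600·0.1500 + 246.0·9.200) / 2846 = 2653/2846 = 0.9323 mg/L.
Half-life 2.25 d → k = ln 2 / 2.25 = 0.3081 d⁻¹.
First-order decay: C = 0.9323·exp(−k·t) = 0.9323·0.7540 = 0.7029 mg/L.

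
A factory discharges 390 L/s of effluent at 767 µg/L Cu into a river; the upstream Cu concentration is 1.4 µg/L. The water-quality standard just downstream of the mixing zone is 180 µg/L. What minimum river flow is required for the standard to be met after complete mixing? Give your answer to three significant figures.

Set C_mix = 180: (Q·1.400 + 390.0·767.0) / (Q + 390.0) = 180
→ Q = 390.0·(767.0 − 180)/(180 − 1.400) = 1282 L/s.

1280 L/s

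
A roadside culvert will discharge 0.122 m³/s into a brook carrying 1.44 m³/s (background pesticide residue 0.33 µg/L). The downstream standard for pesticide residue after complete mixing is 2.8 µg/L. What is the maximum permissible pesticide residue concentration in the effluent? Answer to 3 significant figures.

At the limit, (Qr·Cr + Qe·Cₑ)/(Qr + Qe) = 2.8:
Cₑ = (1.562·2.8 − 1.440·0.3300) / 0.1220 = 31.95 µg/L.

32.0 µg/L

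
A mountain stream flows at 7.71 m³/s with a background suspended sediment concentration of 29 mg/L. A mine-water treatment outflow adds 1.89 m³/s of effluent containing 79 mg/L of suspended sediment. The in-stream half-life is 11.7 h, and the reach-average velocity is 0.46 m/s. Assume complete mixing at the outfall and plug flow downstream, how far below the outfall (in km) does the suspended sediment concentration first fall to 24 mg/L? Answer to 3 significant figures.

Conservation of mass: C = (7.710·29.00 + 1.890·79.00) / 9.600 = 372.9/9.600 = 38.84 mg/L.
Half-life 11.7 h → k = ln 2 / 11.7 = 0.05924 h⁻¹ = 1.422 d⁻¹.
Set 38.84·exp(−k·t) = 24 → t = ln(38.84/24)/k = 29260 s = 8.127 h.
Distance = v·t = 0.46·29260 = 13460 m = 13.46 km.

13.5 km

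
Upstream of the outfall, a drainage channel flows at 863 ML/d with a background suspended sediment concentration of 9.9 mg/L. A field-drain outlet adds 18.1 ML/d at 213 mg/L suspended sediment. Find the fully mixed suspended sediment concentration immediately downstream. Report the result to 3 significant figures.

After mixing, C = (863.0·9.900 + 18.10·213.0) / 881.1 = 12400/881.1 = 14.07 mg/L.

14.1 mg/L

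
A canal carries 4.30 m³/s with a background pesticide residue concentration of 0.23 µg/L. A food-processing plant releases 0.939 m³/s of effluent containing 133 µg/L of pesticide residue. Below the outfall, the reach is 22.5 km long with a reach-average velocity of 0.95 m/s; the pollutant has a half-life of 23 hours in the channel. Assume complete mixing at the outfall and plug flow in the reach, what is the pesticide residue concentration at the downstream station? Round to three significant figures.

19.7 µg/L

Conservation of mass: C = (4.300·0.2300 + 0.9390·133.0) / 5.239 = 125.9/5.239 = 24.03 µg/L.
Travel time t = 22.5·1000 / 0.95 = 23680 s = 6.579 h.
Half-life 23 h → k = ln 2 / 23 = 0.03014 h⁻¹ = 0.7233 d⁻¹.
First-order decay: C = 24.03·exp(−k·t) = 24.03·0.8201 = 19.71 µg/L.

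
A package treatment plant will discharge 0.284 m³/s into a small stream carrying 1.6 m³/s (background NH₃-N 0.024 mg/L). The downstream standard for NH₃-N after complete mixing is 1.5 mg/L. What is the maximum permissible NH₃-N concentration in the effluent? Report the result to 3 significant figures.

9.82 mg/L

At the limit, (Qr·Cr + Qe·Cₑ)/(Qr + Qe) = 1.5:
Cₑ = (1.884·1.5 − 1.600·0.02400) / 0.2840 = 9.815 mg/L.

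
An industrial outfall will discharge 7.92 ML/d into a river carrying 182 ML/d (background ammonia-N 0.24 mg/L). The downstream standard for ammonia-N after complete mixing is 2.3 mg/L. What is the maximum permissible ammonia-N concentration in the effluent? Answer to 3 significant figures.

49.6 mg/L

At the limit, (Qr·Cr + Qe·Cₑ)/(Qr + Qe) = 2.3:
Cₑ = (189.9·2.3 − 182.0·0.2400) / 7.920 = 49.64 mg/L.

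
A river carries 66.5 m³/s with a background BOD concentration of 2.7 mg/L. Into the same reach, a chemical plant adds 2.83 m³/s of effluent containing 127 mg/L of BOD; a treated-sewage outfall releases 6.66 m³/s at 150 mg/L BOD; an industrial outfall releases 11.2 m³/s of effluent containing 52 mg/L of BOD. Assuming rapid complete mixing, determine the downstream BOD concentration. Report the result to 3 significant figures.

24.3 mg/L

Mass balance: C = (66.50·2.700 + 2.830·127.0 + 6.660·150.0 + 11.20·52.00) / 87.19 = 2120/87.19 = 24.32 mg/L.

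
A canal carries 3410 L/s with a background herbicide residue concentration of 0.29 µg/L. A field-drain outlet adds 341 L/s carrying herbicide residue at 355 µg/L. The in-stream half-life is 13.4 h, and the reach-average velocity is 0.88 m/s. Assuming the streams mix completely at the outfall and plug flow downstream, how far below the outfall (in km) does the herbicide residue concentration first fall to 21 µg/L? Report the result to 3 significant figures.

After mixing, C = (3410·0.2900 + 341.0·355.0) / 3751 = 122000/3751 = 32.54 µg/L.
Half-life 13.4 h → k = ln 2 / 13.4 = 0.05173 h⁻¹ = 1.241 d⁻¹.
Set 32.54·exp(−k·t) = 21 → t = ln(32.54/21)/k = 30470 s = 8.464 h.
Distance = v·t = 0.88·30470 = 26810 m = 26.81 km.

26.8 km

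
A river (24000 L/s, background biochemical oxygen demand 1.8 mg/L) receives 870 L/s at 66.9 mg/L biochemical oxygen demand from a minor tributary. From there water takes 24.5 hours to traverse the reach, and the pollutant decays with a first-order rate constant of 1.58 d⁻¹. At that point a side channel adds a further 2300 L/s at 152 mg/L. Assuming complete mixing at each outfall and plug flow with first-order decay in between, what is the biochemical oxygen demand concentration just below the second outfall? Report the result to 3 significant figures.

13.6 mg/L

Flow-weighted average: C = (24000·1.800 + 870.0·66.90) / 24870 = 101400/24870 = 4.077 mg/L; combined flow 24870 L/s.
First-order decay: C = 4.077·exp(−k·t) = 4.077·0.1993 = 0.8126 mg/L.
At the second outfall, C = (24870·0.8126 + 2300·152.0) / (24870 + 2300) = 13.61 mg/L.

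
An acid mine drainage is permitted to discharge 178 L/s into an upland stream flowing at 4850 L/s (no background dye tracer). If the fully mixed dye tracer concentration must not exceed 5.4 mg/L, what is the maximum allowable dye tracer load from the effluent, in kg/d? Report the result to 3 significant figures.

Mass balance at the limit: 4850·0 + 178.0·Cₑ = 5028·5.4 → Cₑ = 152.5 mg/L.
178.0 L/s = 0.1780 m³/s. Load = 0.1780 m³/s × 152.5 g/m³ × 86 400 s/d = 2346 kg/d.

2350 kg/d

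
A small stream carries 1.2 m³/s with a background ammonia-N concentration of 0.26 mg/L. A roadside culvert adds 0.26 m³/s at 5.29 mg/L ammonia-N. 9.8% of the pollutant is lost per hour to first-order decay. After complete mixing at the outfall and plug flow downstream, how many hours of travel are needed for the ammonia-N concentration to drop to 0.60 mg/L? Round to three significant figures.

Flow-weighted average: C = (1.200·0.2600 + 0.2600·5.290) / 1.460 = 1.687/1.460 = 1.156 mg/L.
9.8%/h lost → k = −ln(1 − 0.098) = 0.1031 h⁻¹.
1.156·exp(−k·t) = 0.60 → t = ln(1.156/0.60)/k = 22880 s = 6.356 h.

6.36 h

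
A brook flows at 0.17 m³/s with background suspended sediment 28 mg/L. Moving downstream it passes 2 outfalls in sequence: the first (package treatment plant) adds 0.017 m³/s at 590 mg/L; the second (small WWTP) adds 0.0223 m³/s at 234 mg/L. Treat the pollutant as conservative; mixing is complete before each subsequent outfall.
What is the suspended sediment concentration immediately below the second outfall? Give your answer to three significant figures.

After outfall 1: Q = 0.1700 + 0.01700 = 0.1870 m³/s; C = (0.1700·28.00 + 0.01700·590.0)/0.1870 = 79.09 mg/L.
After outfall 2: Q = 0.1870 + 0.02230 = 0.2093 m³/s; C = (0.1870·79.09 + 0.02230·234.0)/0.2093 = 95.60 mg/L.

95.6 mg/L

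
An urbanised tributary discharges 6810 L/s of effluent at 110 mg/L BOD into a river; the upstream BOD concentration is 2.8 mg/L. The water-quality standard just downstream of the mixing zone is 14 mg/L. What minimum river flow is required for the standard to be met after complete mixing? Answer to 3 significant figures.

58400 L/s

Set C_mix = 14: (Q·2.800 + 6810·110.0) / (Q + 6810) = 14
→ Q = 6810·(110.0 − 14)/(14 − 2.800) = 58370 L/s.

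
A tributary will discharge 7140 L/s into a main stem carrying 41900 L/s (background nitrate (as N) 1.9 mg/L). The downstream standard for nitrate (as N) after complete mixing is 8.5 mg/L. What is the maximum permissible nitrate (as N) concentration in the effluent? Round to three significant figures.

At the limit, (Qr·Cr + Qe·Cₑ)/(Qr + Qe) = 8.5:
Cₑ = (49040·8.5 − 41900·1.900) / 7140 = 47.23 mg/L.

47.2 mg/L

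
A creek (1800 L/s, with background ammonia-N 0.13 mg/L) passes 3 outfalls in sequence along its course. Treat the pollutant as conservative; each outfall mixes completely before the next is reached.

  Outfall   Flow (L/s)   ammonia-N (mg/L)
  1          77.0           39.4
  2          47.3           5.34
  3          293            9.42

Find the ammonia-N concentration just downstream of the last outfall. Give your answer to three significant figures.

2.83 mg/L

Outfall 1: combined Q = 1877 L/s; C = (1800·0.1300 + 77.00·39.40)/1877 = 1.741 mg/L.
Outfall 2: combined Q = 1924 L/s; C = (1877·1.741 + 47.30·5.340)/1924 = 1.829 mg/L.
Outfall 3: combined Q = 2217 L/s; C = (1924·1.829 + 293.0·9.420)/2217 = 2.832 mg/L.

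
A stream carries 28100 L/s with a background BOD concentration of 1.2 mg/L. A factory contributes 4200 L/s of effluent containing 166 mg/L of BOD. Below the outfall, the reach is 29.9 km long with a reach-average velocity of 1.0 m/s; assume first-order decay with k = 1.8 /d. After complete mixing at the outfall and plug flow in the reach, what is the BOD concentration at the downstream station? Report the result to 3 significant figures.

12.1 mg/L

After mixing, C = (28100·1.200 + 4200·166.0) / 32300 = 730900/32300 = 22.63 mg/L.
Travel time t = 29.9·1000 / 1.0 = 29900 s = 8.306 h.
First-order decay: C = 22.63·exp(−k·t) = 22.63·0.5364 = 12.14 mg/L.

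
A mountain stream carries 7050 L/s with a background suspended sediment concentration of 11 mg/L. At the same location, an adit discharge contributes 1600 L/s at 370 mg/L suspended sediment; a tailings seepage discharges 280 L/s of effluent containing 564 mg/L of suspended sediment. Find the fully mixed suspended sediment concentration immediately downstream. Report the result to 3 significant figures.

92.7 mg/L

Mixed concentration C = ΣQC/ΣQ = (7050·11.00 + 1600·370.0 + 280.0·564.0) / 8930 = 827500/8930 = 92.66 mg/L.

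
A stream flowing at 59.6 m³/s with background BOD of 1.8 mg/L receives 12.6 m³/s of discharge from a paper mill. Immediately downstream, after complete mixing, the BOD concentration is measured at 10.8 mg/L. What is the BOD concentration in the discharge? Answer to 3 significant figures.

53.4 mg/L

Mass balance: 59.60·1.800 + 12.60·Cₑ = 72.20·10.80
→ Cₑ = (72.20·10.80 − 59.60·1.800) / 12.60 = 53.37 mg/L.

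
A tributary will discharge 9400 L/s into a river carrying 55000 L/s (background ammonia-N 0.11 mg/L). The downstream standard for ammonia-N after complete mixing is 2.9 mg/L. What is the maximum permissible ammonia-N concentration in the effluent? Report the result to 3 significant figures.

19.2 mg/L

At the limit, (Qr·Cr + Qe·Cₑ)/(Qr + Qe) = 2.9:
Cₑ = (64400·2.9 − 55000·0.1100) / 9400 = 19.22 mg/L.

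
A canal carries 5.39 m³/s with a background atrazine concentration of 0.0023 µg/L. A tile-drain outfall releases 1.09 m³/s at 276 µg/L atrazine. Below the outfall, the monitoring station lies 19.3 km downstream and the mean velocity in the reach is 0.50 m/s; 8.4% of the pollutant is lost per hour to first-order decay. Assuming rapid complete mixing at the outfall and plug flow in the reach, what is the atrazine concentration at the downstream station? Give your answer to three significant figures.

18.1 µg/L

Flow-weighted average: C = (5.390·0.002300 + 1.090·276.0) / 6.480 = 300.9/6.480 = 46.43 µg/L.
Travel time t = 19.3·1000 / 0.50 = 38600 s = 10.72 h.
8.4%/h lost → k = −ln(1 − 0.084) = 0.08774 h⁻¹.
Applying C = C₀e^(−kt): 46.43 × 0.3903 = 18.12 µg/L.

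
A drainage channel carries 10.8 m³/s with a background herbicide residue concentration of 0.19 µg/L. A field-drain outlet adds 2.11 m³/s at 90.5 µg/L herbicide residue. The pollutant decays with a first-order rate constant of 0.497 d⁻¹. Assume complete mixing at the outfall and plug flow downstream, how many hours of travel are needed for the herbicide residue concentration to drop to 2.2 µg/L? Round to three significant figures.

Flow-weighted average: C = (10.80·0.1900 + 2.110·90.50) / 12.91 = 193.0/12.91 = 14.95 µg/L.
14.95·exp(−k·t) = 2.2 → t = ln(14.95/2.2)/k = 333100 s = 92.54 h.

92.5 h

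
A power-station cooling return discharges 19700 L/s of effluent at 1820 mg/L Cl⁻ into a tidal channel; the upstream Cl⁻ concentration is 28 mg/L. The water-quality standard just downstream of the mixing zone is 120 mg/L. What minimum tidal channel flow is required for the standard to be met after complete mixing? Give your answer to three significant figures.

Set C_mix = 120: (Q·28.00 + 19700·1820) / (Q + 19700) = 120
→ Q = 19700·(1820 − 120)/(120 − 28.00) = 364000 L/s.

364000 L/s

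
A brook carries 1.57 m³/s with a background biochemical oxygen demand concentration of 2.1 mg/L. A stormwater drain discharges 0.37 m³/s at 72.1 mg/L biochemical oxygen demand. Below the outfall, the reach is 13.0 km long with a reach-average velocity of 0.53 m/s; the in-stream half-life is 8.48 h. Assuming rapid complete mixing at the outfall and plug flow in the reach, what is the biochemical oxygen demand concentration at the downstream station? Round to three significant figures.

8.85 mg/L

After mixing, C = (1.570·2.100 + 0.3700·72.10) / 1.940 = 29.97/1.940 = 15.45 mg/L.
Travel time t = 13.0·1000 / 0.53 = 24530 s = 6.813 h.
Half-life 8.48 h → k = ln 2 / 8.48 = 0.08174 h⁻¹ = 1.962 d⁻¹.
After decay, C = 15.45 × e^(−kt) = 15.45 × 0.5730 = 8.853 mg/L.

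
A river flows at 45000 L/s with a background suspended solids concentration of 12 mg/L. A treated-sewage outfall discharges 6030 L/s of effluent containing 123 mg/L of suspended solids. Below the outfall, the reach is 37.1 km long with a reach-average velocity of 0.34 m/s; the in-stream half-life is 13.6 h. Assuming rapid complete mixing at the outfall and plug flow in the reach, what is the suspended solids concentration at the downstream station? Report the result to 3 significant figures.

5.36 mg/L

Conservation of mass: C = (45000·12.00 + 6030·123.0) / 51030 = 1282000/51030 = 25.12 mg/L.
Travel time t = 37.1·1000 / 0.34 = 109100 s = 30.31 h.
Half-life 13.6 h → k = ln 2 / 13.6 = 0.05097 h⁻¹ = 1.223 d⁻¹.
After decay, C = 25.12 × e^(−kt) = 25.12 × 0.2133 = 5.359 mg/L.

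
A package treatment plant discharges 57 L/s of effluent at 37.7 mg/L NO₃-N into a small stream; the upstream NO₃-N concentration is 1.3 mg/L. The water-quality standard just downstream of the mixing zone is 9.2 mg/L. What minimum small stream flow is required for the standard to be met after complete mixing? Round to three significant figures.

206 L/s

Set C_mix = 9.2: (Q·1.300 + 57.00·37.70) / (Q + 57.00) = 9.2
→ Q = 57.00·(37.70 − 9.2)/(9.2 − 1.300) = 205.6 L/s.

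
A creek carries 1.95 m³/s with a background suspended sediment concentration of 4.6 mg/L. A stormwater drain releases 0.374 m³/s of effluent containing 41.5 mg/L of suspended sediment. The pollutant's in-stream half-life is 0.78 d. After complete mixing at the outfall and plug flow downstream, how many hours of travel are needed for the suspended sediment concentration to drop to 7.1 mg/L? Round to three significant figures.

10.7 h

After mixing, C = (1.950·4.600 + 0.3740·41.50) / 2.324 = 24.49/2.324 = 10.54 mg/L.
Half-life 0.78 d → k = ln 2 / 0.78 = 0.8887 d⁻¹.
10.54·exp(−k·t) = 7.1 → t = ln(10.54/7.1)/k = 38400 s = 10.67 h.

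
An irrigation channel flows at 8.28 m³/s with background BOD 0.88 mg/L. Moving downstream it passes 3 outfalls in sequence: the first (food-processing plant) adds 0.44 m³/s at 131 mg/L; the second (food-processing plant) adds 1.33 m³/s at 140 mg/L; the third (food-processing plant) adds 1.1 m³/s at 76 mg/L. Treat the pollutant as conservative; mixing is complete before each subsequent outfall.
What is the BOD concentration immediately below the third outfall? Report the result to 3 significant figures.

30.0 mg/L

Below outfall 1: Q → 8.720 m³/s, C = (8.280·0.8800 + 0.4400·131.0)/8.720 = 7.446 mg/L.
Below outfall 2: Q → 10.05 m³/s, C = (8.720·7.446 + 1.330·140.0)/10.05 = 24.99 mg/L.
Below outfall 3: Q → 11.15 m³/s, C = (10.05·24.99 + 1.100·76.00)/11.15 = 30.02 mg/L.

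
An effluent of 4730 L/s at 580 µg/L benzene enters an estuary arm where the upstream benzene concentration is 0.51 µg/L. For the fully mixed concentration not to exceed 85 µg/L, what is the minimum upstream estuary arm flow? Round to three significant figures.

Set C_mix = 85: (Q·0.5100 + 4730·580.0) / (Q + 4730) = 85
→ Q = 4730·(580.0 − 85)/(85 − 0.5100) = 27710 L/s.

27700 L/s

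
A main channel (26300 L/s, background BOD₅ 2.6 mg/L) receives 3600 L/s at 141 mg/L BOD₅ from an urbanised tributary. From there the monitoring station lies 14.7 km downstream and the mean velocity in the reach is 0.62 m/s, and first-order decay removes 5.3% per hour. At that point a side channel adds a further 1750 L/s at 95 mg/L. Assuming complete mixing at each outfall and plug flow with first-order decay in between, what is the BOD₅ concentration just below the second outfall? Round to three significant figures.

18.0 mg/L

Mixed concentration C = ΣQC/ΣQ = (26300·2.600 + 3600·141.0) / 29900 = 576000/29900 = 19.26 mg/L; combined flow 29900 L/s.
Travel time t = 14.7·1000 / 0.62 = 23710 s = 6.586 h.
5.3%/h lost → k = −ln(1 − 0.053) = 0.05446 h⁻¹.
Applying C = C₀e^(−kt): 19.26 × 0.6986 = 13.46 mg/L.
At the second outfall, C = (29900·13.46 + 1750·95.00) / (29900 + 1750) = 17.97 mg/L.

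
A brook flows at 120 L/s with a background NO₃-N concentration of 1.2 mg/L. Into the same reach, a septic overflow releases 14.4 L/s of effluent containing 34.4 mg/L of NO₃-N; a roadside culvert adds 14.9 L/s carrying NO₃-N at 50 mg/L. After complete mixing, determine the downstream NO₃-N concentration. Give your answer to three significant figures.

Mass balance: C = (120.0·1.200 + 14.40·34.40 + 14.90·50.00) / 149.3 = 1384/149.3 = 9.272 mg/L.

9.27 mg/L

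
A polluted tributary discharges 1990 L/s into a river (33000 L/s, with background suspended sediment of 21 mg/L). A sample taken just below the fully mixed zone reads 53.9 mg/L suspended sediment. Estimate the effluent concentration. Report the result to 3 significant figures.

599 mg/L

Mass balance: 33000·21.00 + 1990·Cₑ = 34990·53.90
→ Cₑ = (34990·53.90 − 33000·21.00) / 1990 = 599.5 mg/L.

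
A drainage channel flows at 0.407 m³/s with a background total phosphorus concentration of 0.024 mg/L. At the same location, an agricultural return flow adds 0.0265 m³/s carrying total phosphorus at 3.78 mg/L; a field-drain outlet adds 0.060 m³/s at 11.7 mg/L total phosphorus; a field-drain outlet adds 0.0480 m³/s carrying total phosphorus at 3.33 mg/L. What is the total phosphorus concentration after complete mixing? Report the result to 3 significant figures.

1.79 mg/L

Conservation of mass: C = (0.4070·0.02400 + 0.02650·3.780 + 0.06000·11.70 + 0.04800·3.330) / 0.5415 = 0.9718/0.5415 = 1.795 mg/L.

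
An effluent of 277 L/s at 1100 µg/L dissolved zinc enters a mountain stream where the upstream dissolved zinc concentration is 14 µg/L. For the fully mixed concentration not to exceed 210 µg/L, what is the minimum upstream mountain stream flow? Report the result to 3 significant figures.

1260 L/s

Set C_mix = 210: (Q·14.00 + 277.0·1100) / (Q + 277.0) = 210
→ Q = 277.0·(1100 − 210)/(210 − 14.00) = 1258 L/s.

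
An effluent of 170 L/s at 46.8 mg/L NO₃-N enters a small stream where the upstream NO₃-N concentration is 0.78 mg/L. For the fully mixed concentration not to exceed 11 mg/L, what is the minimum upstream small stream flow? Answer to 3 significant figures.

595 L/s

Set C_mix = 11: (Q·0.7800 + 170.0·46.80) / (Q + 170.0) = 11
→ Q = 170.0·(46.80 − 11)/(11 − 0.7800) = 595.5 L/s.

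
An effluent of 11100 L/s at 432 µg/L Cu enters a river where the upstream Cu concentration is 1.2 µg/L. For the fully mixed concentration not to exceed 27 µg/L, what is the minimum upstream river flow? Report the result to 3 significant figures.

Set C_mix = 27: (Q·1.200 + 11100·432.0) / (Q + 11100) = 27
→ Q = 11100·(432.0 − 27)/(27 − 1.200) = 174200 L/s.

174000 L/s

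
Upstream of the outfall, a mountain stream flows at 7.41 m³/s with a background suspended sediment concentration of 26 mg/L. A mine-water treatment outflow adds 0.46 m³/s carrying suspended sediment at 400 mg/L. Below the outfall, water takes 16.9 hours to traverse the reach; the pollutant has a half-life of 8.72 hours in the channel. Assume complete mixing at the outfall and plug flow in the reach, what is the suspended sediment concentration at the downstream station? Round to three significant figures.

12.5 mg/L

Mass balance: C = (7.410·26.00 + 0.4600·400.0) / 7.870 = 376.7/7.870 = 47.86 mg/L.
Half-life 8.72 h → k = ln 2 / 8.72 = 0.07949 h⁻¹ = 1.908 d⁻¹.
Applying C = C₀e^(−kt): 47.86 × 0.2610 = 12.49 mg/L.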